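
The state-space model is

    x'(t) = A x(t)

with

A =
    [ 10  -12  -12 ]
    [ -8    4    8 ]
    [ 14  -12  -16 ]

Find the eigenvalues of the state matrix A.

det(sI - A) = s^3 - (tr A)s^2 + (M11 + M22 + M33)s - det A, where Mii is the 2×2 principal minor of A obtained by deleting row i and column i.
tr A = 10 + 4 + (-16) = -2; M11 = 4·(-16) - 8·(-12) = -64 - (-96) = 32; M22 = 10·(-16) - (-12)·14 = -160 - (-168) = 8; M33 = 10·4 - (-12)·(-8) = 40 - 96 = -56; sum of minors = -16.
det A = 10·(4·(-16) - 8·(-12)) - (-12)·((-8)·(-16) - 8·14) + (-12)·((-8)·(-12) - 4·14) = 10·32 - (-12)·16 + (-12)·40 = 32.
So p(s) = det(sI - A) = s^3 + 2s^2 - 16s - 32.
Rational-root test: any integer root divides -32. Testing small divisors, s = -2 works: p(-2) = -8 + 8 + 32 + (-32) = 0, so (s + 2) is a factor.
Dividing, p(s) = (s + 2)(s^2 - 16).
Factor s^2 - 16: two numbers with sum 0 and product -16 are 4 and -4, so s^2 - 16 = (s - 4)(s + 4).
Hence p(s) = (s - 4) (s + 2) (s + 4), with roots -4, -2, 4.
At least one eigenvalue has non-negative real part, so the system is not asymptotically stable.

-4, -2, 4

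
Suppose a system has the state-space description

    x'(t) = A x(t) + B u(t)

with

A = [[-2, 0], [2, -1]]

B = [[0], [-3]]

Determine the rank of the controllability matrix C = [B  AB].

1

AB = [[0], [3]]
Controllability matrix C = [B  AB] = [[0, 0], [-3, 3]]
Every column of C is a scalar multiple of column 1 = [0, -3] (multipliers 1, -1), so the columns span a one-dimensional space.
C ≠ 0, hence rank(C) = 1.
rank(C) = 1 < n = 2, so the pair (A, B) is not completely controllable.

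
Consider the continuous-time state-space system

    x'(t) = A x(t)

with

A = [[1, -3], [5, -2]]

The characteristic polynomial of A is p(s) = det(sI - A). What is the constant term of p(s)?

13

For a 2×2 matrix, det(sI - A) = s^2 - (tr A)s + det A.
tr A = -1, det A = 13.
So p(s) = s^2 + s + 13.
The constant term is 13.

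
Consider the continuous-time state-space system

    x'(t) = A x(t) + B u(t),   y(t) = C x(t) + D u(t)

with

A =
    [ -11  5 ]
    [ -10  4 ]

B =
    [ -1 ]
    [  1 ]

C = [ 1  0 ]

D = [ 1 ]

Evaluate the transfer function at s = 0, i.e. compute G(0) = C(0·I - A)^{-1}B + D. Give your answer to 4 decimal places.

G(0) = C(-A)^{-1}B + D = -C A^{-1} B + D.
det A = 6, so A^{-1} = (1/6)·adj(A) = [[2/3, -5/6], [5/3, -11/6]]
A^{-1} B = [-3/2, -7/2]^T
C A^{-1} B = -3/2
G(0) = D - C A^{-1} B = 1 - (-3/2) = 5/2 ≈ 2.5000

2.5000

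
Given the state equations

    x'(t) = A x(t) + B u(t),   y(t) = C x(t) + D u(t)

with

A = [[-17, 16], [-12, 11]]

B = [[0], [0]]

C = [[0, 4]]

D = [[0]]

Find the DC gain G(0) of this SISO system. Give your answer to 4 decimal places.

G(0) = C(-A)^{-1}B + D = -C A^{-1} B + D.
det A = 5, so A^{-1} = (1/5)·adj(A) = [[11/5, -16/5], [12/5, -17/5]]
A^{-1} B = [0, 0]^T
C A^{-1} B = 0
G(0) = D - C A^{-1} B = 0 - (0) = 0

0.0000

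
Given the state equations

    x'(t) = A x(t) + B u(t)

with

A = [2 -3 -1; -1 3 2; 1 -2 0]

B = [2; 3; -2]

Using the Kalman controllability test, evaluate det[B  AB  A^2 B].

-13

AB = [[-3], [3], [-4]]
A^2B = [[-11], [4], [-9]]
Controllability matrix C = [B  AB  A^2B] = [[2, -3, -11], [3, 3, 4], [-2, -4, -9]]
Expanding along the first row, det(C) = 2·(3·(-9) - 4·(-4)) - (-3)·(3·(-9) - 4·(-2)) + (-11)·(3·(-4) - 3·(-2)) = 2·(-11) - (-3)·(-19) + (-11)·(-6) = -13
Since det(C) ≠ 0, rank(C) = 3 and the system is completely controllable.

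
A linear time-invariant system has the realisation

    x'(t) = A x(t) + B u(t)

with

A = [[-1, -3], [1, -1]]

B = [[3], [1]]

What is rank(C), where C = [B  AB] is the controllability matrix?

2

AB = [[-6], [2]]
Controllability matrix C = [B  AB] = [[3, -6], [1, 2]]
det(C) = 3·2 - (-6)·1 = 6 - (-6) = 12 ≠ 0, so rank(C) = 2.
rank(C) = 2 = n, so the pair (A, B) is completely controllable.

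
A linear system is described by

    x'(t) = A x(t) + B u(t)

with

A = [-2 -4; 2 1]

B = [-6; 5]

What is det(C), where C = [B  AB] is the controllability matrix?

82

AB = [[-8], [-7]]
Controllability matrix C = [B  AB] = [[-6, -8], [5, -7]]
det(C) = (-6)·(-7) - (-8)·5 = 42 - (-40) = 82
Since det(C) ≠ 0, rank(C) = 2 and the system is completely controllable.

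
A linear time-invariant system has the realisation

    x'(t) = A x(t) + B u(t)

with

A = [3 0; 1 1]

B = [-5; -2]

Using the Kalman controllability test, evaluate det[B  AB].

AB = [[-15], [-7]]
Controllability matrix C = [B  AB] = [[-5, -15], [-2, -7]]
det(C) = (-5)·(-7) - (-15)·(-2) = 35 - 30 = 5
Since det(C) ≠ 0, rank(C) = 2 and the system is completely controllable.

5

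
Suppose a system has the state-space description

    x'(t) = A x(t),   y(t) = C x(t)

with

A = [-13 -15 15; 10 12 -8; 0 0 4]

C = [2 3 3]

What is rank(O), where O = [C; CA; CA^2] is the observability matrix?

2

CA = [[4, 6, 18]]
CA^2 = [[8, 12, 84]]
Observability matrix O = [C; CA; CA^2] = [[2, 3, 3], [4, 6, 18], [8, 12, 84]]
The columns c1, c2, c3 of O are linearly dependent: -3·c1 + 2·c2 = 0 (check each entry), so rank(O) ≤ 2.
The 2×2 minor from rows 1, 2, columns 1, 3 is 2·18 - 3·4 = 36 - 12 = 24 ≠ 0, so rank(O) = 2.
rank(O) = 2 < n = 3, so the pair (A, C) is not completely observable.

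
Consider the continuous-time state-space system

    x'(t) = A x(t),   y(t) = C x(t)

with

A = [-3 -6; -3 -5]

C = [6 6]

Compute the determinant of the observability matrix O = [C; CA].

CA = [[-36, -66]]
Observability matrix O = [C; CA] = [[6, 6], [-36, -66]]
det(O) = 6·(-66) - 6·(-36) = -396 - (-216) = -180
Since det(O) ≠ 0, rank(O) = 2 and the system is completely observable.

-180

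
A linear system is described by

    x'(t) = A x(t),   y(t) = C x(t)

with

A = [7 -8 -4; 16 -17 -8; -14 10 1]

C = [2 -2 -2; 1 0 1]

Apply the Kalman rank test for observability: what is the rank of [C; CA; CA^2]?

2

CA = [[10, -2, 6], [-7, 2, -3]]
CA^2 = [[-46, 14, -18], [25, -8, 9]]
Observability matrix O = [C; CA; CA^2] = [[2, -2, -2], [1, 0, 1], [10, -2, 6], [-7, 2, -3], [-46, 14, -18], [25, -8, 9]]
The columns c1, c2, c3 of O are linearly dependent: -c1 - 2·c2 + c3 = 0 (check each entry), so rank(O) ≤ 2.
The 2×2 minor from rows 1, 2, columns 1, 2 is 2·0 - (-2)·1 = 0 - (-2) = 2 ≠ 0, so rank(O) = 2.
rank(O) = 2 < n = 3, so the pair (A, C) is not completely observable.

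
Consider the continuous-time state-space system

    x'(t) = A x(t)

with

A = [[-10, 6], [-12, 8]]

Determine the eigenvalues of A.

det(sI - A) = s^2 - (tr A)s + det A, with tr A = (-10) + 8 = -2 and det A = (-10)·8 - 6·(-12) = -80 - (-72) = -8.
So p(s) = det(sI - A) = s^2 + 2s - 8.
Factor s^2 + 2s - 8: two numbers with sum -2 and product -8 are 2 and -4, so s^2 + 2s - 8 = (s - 2)(s + 4).
Hence p(s) = (s - 2) (s + 4), with roots -4, 2.
At least one eigenvalue has non-negative real part, so the system is not asymptotically stable.

-4, 2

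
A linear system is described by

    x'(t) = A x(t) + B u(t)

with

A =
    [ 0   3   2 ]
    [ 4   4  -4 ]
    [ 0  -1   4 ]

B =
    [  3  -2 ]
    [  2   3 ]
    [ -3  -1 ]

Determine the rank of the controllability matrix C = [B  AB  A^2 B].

3

AB = [[0, 7], [32, 8], [-14, -7]]
A^2B = [[68, 10], [184, 88], [-88, -36]]
Controllability matrix C = [B  AB  A^2B] = [[3, -2, 0, 7, 68, 10], [2, 3, 32, 8, 184, 88], [-3, -1, -14, -7, -88, -36]]
Take the 3×3 submatrix of C formed by columns 1, 2, 3: [[3, -2, 0], [2, 3, 32], [-3, -1, -14]]. Its determinant is 3·(3·(-14) - 32·(-1)) - (-2)·(2·(-14) - 32·(-3)) + 0·(2·(-1) - 3·(-3)) = 3·(-10) - (-2)·68 + 0·7 = 106 ≠ 0.
So rank(C) ≥ 3; since C has 3 rows, rank(C) = 3.
rank(C) = 3 = n, so the pair (A, B) is completely controllable.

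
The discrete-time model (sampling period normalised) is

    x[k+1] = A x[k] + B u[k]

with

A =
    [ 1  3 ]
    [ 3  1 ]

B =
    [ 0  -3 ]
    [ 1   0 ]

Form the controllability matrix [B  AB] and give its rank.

2

AB = [[3, -3], [1, -9]]
Controllability matrix C = [B  AB] = [[0, -3, 3, -3], [1, 0, 1, -9]]
Take the 2×2 submatrix of C formed by columns 1, 2: [[0, -3], [1, 0]]. Its determinant is 0·0 - (-3)·1 = 0 - (-3) = 3 ≠ 0.
So rank(C) ≥ 2; since C has 2 rows, rank(C) = 2.
rank(C) = 2 = n, so the pair (A, B) is completely controllable.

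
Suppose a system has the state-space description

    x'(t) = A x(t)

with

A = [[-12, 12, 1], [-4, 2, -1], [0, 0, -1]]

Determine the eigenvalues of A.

det(sI - A) = s^3 - (tr A)s^2 + (M11 + M22 + M33)s - det A, where Mii is the 2×2 principal minor of A obtained by deleting row i and column i.
tr A = (-12) + 2 + (-1) = -11; M11 = 2·(-1) - (-1)·0 = -2 - 0 = -2; M22 = (-12)·(-1) - 1·0 = 12 - 0 = 12; M33 = (-12)·2 - 12·(-4) = -24 - (-48) = 24; sum of minors = 34.
det A = (-12)·(2·(-1) - (-1)·0) - 12·((-4)·(-1) - (-1)·0) + 1·((-4)·0 - 2·0) = (-12)·(-2) - 12·4 + 1·0 = -24.
So p(s) = det(sI - A) = s^3 + 11s^2 + 34s + 24.
Rational-root test: any integer root divides 24. Testing small divisors, s = -1 works: p(-1) = -1 + 11 + (-34) + 24 = 0, so (s + 1) is a factor.
Dividing, p(s) = (s + 1)(s^2 + 10s + 24).
Factor s^2 + 10s + 24: two numbers with sum -10 and product 24 are -4 and -6, so s^2 + 10s + 24 = (s + 4)(s + 6).
Hence p(s) = (s + 1) (s + 4) (s + 6), with roots -6, -4, -1.
All eigenvalues have negative real part, so the system is asymptotically stable.

-6, -4, -1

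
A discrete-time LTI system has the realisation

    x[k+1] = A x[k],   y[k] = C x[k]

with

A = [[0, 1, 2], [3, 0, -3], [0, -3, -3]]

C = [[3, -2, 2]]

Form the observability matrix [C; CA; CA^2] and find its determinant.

1215

CA = [[-6, -3, 6]]
CA^2 = [[-9, -24, -21]]
Observability matrix O = [C; CA; CA^2] = [[3, -2, 2], [-6, -3, 6], [-9, -24, -21]]
Expanding along the first row, det(O) = 3·((-3)·(-21) - 6·(-24)) - (-2)·((-6)·(-21) - 6·(-9)) + 2·((-6)·(-24) - (-3)·(-9)) = 3·207 - (-2)·180 + 2·117 = 1215
Since det(O) ≠ 0, rank(O) = 3 and the system is completely observable.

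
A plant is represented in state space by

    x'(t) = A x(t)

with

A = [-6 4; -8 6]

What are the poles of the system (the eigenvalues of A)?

-2, 2

det(sI - A) = s^2 - (tr A)s + det A, with tr A = (-6) + 6 = 0 and det A = (-6)·6 - 4·(-8) = -36 - (-32) = -4.
So p(s) = det(sI - A) = s^2 - 4.
Factor s^2 - 4: two numbers with sum 0 and product -4 are 2 and -2, so s^2 - 4 = (s - 2)(s + 2).
Hence p(s) = (s - 2) (s + 2), with roots -2, 2.
At least one eigenvalue has non-negative real part, so the system is not asymptotically stable.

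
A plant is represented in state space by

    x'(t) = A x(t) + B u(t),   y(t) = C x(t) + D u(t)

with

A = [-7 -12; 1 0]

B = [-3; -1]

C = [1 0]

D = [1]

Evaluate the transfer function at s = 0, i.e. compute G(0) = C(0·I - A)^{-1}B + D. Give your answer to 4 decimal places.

2.0000

G(0) = C(-A)^{-1}B + D = -C A^{-1} B + D.
det A = 12, so A^{-1} = (1/12)·adj(A) = [[0, 1], [-1/12, -7/12]]
A^{-1} B = [-1, 5/6]^T
C A^{-1} B = -1
G(0) = D - C A^{-1} B = 1 - (-1) = 2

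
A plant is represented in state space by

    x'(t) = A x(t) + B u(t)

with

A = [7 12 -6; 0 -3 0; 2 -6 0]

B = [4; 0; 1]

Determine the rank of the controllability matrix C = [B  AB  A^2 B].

AB = [[22], [0], [8]]
A^2B = [[106], [0], [44]]
Controllability matrix C = [B  AB  A^2B] = [[4, 22, 106], [0, 0, 0], [1, 8, 44]]
Row 2 of C is identically zero, so rank(C) ≤ 2.
The 2×2 minor from rows 1, 3, columns 1, 2 is 4·8 - 22·1 = 32 - 22 = 10 ≠ 0, so rank(C) = 2.
rank(C) = 2 < n = 3, so the pair (A, B) is not completely controllable.

2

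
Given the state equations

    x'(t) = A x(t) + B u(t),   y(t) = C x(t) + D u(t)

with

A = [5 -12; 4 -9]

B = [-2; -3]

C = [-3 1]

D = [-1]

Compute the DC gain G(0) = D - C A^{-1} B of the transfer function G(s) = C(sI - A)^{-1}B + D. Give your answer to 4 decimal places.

-16.6667

G(0) = C(-A)^{-1}B + D = -C A^{-1} B + D.
det A = 3, so A^{-1} = (1/3)·adj(A) = [[-3, 4], [-4/3, 5/3]]
A^{-1} B = [-6, -7/3]^T
C A^{-1} B = 47/3
G(0) = D - C A^{-1} B = -1 - (47/3) = -50/3 ≈ -16.6667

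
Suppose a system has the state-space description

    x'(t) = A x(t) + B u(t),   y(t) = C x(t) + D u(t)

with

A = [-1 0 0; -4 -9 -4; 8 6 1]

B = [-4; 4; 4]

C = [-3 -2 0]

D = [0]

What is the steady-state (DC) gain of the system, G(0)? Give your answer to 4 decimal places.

-0.2667

G(0) = C(-A)^{-1}B + D = -C A^{-1} B + D.
det A = -15, so A^{-1} = (1/-15)·adj(A) = [[-1, 0, 0], [28/15, 1/15, 4/15], [-16/5, -2/5, -3/5]]
A^{-1} B = [4, -92/15, 44/5]^T
C A^{-1} B = 4/15
G(0) = D - C A^{-1} B = 0 - (4/15) = -4/15 ≈ -0.2667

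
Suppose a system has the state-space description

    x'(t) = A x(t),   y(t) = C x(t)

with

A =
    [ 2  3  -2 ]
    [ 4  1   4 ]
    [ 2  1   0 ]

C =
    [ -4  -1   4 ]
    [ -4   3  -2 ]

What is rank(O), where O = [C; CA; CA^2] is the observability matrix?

CA = [[-4, -9, 4], [0, -11, 20]]
CA^2 = [[-36, -17, -28], [-4, 9, -44]]
Observability matrix O = [C; CA; CA^2] = [[-4, -1, 4], [-4, 3, -2], [-4, -9, 4], [0, -11, 20], [-36, -17, -28], [-4, 9, -44]]
Take the 3×3 submatrix of O formed by rows 1, 2, 3: [[-4, -1, 4], [-4, 3, -2], [-4, -9, 4]]. Its determinant is (-4)·(3·4 - (-2)·(-9)) - (-1)·((-4)·4 - (-2)·(-4)) + 4·((-4)·(-9) - 3·(-4)) = (-4)·(-6) - (-1)·(-24) + 4·48 = 192 ≠ 0.
So rank(O) ≥ 3; since O has 3 columns, rank(O) = 3.
rank(O) = 3 = n, so the pair (A, C) is completely observable.

3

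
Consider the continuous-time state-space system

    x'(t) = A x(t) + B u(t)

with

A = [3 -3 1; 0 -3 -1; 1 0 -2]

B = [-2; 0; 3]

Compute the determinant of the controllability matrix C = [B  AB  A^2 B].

AB = [[-3], [-3], [-8]]
A^2B = [[-8], [17], [13]]
Controllability matrix C = [B  AB  A^2B] = [[-2, -3, -8], [0, -3, 17], [3, -8, 13]]
Expanding along the first row, det(C) = (-2)·((-3)·13 - 17·(-8)) - (-3)·(0·13 - 17·3) + (-8)·(0·(-8) - (-3)·3) = (-2)·97 - (-3)·(-51) + (-8)·9 = -419
Since det(C) ≠ 0, rank(C) = 3 and the system is completely controllable.

-419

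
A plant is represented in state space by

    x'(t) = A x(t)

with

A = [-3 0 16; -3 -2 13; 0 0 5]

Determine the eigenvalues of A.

-3, -2, 5

det(sI - A) = s^3 - (tr A)s^2 + (M11 + M22 + M33)s - det A, where Mii is the 2×2 principal minor of A obtained by deleting row i and column i.
tr A = (-3) + (-2) + 5 = 0; M11 = (-2)·5 - 13·0 = -10 - 0 = -10; M22 = (-3)·5 - 16·0 = -15 - 0 = -15; M33 = (-3)·(-2) - 0·(-3) = 6 - 0 = 6; sum of minors = -19.
det A = (-3)·((-2)·5 - 13·0) - 0·((-3)·5 - 13·0) + 16·((-3)·0 - (-2)·0) = (-3)·(-10) - 0·(-15) + 16·0 = 30.
So p(s) = det(sI - A) = s^3 - 19s - 30.
Rational-root test: any integer root divides -30. Testing small divisors, s = -2 works: p(-2) = -8 + 0 + 38 + (-30) = 0, so (s + 2) is a factor.
Dividing, p(s) = (s + 2)(s^2 - 2s - 15).
Factor s^2 - 2s - 15: two numbers with sum 2 and product -15 are 5 and -3, so s^2 - 2s - 15 = (s - 5)(s + 3).
Hence p(s) = (s - 5) (s + 2) (s + 3), with roots -3, -2, 5.
At least one eigenvalue has non-negative real part, so the system is not asymptotically stable.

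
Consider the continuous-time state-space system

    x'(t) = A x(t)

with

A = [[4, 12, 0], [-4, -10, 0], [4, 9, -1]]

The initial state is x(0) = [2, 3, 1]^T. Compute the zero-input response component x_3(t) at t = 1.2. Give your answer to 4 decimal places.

2.2524

det(sI - A) = s^3 - (tr A)s^2 + (M11 + M22 + M33)s - det A, where Mii is the 2×2 principal minor of A obtained by deleting row i and column i.
tr A = 4 + (-10) + (-1) = -7; M11 = (-10)·(-1) - 0·9 = 10 - 0 = 10; M22 = 4·(-1) - 0·4 = -4 - 0 = -4; M33 = 4·(-10) - 12·(-4) = -40 - (-48) = 8; sum of minors = 14.
det A = 4·((-10)·(-1) - 0·9) - 12·((-4)·(-1) - 0·4) + 0·((-4)·9 - (-10)·4) = 4·10 - 12·4 + 0·4 = -8.
So p(s) = det(sI - A) = s^3 + 7s^2 + 14s + 8.
Rational-root test: any integer root divides 8. Testing small divisors, s = -1 works: p(-1) = -1 + 7 + (-14) + 8 = 0, so (s + 1) is a factor.
Dividing, p(s) = (s + 1)(s^2 + 6s + 8).
Factor s^2 + 6s + 8: two numbers with sum -6 and product 8 are -2 and -4, so s^2 + 6s + 8 = (s + 2)(s + 4).
Hence p(s) = (s + 1) (s + 2) (s + 4), with roots -4, -2, -1.
The eigenvalues -4, -2, -1 are distinct and real, so A is diagonalisable and x(t) = e^{At} x(0) = V diag(e^{λ_i t}) V^{-1} x(0), where the columns of V are the eigenvectors.
λ = -4: A - (-4)I = [[8, 12, 0], [-4, -6, 0], [4, 9, 3]]. v must be orthogonal to every row; (row 1) × (row 3) = [36, -24, 24], so take v_1 = [-3, 2, -2]^T.
λ = -2: A - (-2)I = [[6, 12, 0], [-4, -8, 0], [4, 9, 1]]. v must be orthogonal to every row; (row 1) × (row 3) = [12, -6, 6], so take v_2 = [-2, 1, -1]^T.
λ = -1: A - (-1)I = [[5, 12, 0], [-4, -9, 0], [4, 9, 0]]. v must be orthogonal to every row; (row 1) × (row 2) = [0, 0, 3], so take v_3 = [0, 0, 1]^T.
V = [v_1 v_2 v_3] = [[-3, -2, 0], [2, 1, 0], [-2, -1, 1]] has det V = 1, so V^{-1} = adj(V)/det V = [[1, 2, 0], [-2, -3, 0], [0, 1, 1]].
Modal coordinates z(0) = V^{-1} x(0): 1·2 + 2·3 + 0·1 = 8; (-2)·2 + (-3)·3 + 0·1 = -13; 0·2 + 1·3 + 1·1 = 4; so z(0) = [8, -13, 4]^T.
x_3(t) = Σ_i (v_i)_3 · z_i(0) · e^{λ_i t} (row 3 of V times the modal terms).
x_3(1.2) = (-2)·8·e^{-4·1.2} + (-1)·(-13)·e^{-2·1.2} + 1·4·e^{-1·1.2} = (-16)·0.008230 + 13·0.090718 + 4·0.301194 = 2.2524.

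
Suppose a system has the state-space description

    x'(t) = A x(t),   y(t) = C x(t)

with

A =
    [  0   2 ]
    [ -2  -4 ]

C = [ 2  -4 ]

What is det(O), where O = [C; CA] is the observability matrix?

72

CA = [[8, 20]]
Observability matrix O = [C; CA] = [[2, -4], [8, 20]]
det(O) = 2·20 - (-4)·8 = 40 - (-32) = 72
Since det(O) ≠ 0, rank(O) = 2 and the system is completely observable.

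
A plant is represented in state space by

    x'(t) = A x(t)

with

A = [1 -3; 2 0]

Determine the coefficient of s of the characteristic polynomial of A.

For a 2×2 matrix, det(sI - A) = s^2 - (tr A)s + det A.
tr A = 1, det A = 6.
So p(s) = s^2 - s + 6.
The coefficient of s is -1.

-1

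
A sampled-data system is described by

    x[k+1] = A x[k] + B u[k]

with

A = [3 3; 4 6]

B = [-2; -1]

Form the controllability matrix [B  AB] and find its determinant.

19

AB = [[-9], [-14]]
Controllability matrix C = [B  AB] = [[-2, -9], [-1, -14]]
det(C) = (-2)·(-14) - (-9)·(-1) = 28 - 9 = 19
Since det(C) ≠ 0, rank(C) = 2 and the system is completely controllable.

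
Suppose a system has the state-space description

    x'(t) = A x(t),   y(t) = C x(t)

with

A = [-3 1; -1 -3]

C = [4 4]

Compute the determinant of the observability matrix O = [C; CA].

CA = [[-16, -8]]
Observability matrix O = [C; CA] = [[4, 4], [-16, -8]]
det(O) = 4·(-8) - 4·(-16) = -32 - (-64) = 32
Since det(O) ≠ 0, rank(O) = 2 and the system is completely observable.

32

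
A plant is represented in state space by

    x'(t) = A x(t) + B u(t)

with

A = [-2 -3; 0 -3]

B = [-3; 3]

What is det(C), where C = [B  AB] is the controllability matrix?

36

AB = [[-3], [-9]]
Controllability matrix C = [B  AB] = [[-3, -3], [3, -9]]
det(C) = (-3)·(-9) - (-3)·3 = 27 - (-9) = 36
Since det(C) ≠ 0, rank(C) = 2 and the system is completely controllable.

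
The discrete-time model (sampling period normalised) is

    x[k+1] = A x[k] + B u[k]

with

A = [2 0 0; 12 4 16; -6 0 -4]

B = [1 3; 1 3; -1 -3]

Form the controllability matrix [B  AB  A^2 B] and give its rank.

AB = [[2, 6], [0, 0], [-2, -6]]
A^2B = [[4, 12], [-8, -24], [-4, -12]]
Controllability matrix C = [B  AB  A^2B] = [[1, 3, 2, 6, 4, 12], [1, 3, 0, 0, -8, -24], [-1, -3, -2, -6, -4, -12]]
The rows r1, r2, r3 of C are linearly dependent: r1 + r3 = 0 (check each entry), so rank(C) ≤ 2.
The 2×2 minor from rows 1, 2, columns 1, 3 is 1·0 - 2·1 = 0 - 2 = -2 ≠ 0, so rank(C) = 2.
rank(C) = 2 < n = 3, so the pair (A, B) is not completely controllable.

2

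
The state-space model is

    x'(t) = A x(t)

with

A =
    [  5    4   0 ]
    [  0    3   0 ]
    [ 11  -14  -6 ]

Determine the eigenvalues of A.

-6, 3, 5

det(sI - A) = s^3 - (tr A)s^2 + (M11 + M22 + M33)s - det A, where Mii is the 2×2 principal minor of A obtained by deleting row i and column i.
tr A = 5 + 3 + (-6) = 2; M11 = 3·(-6) - 0·(-14) = -18 - 0 = -18; M22 = 5·(-6) - 0·11 = -30 - 0 = -30; M33 = 5·3 - 4·0 = 15 - 0 = 15; sum of minors = -33.
det A = 5·(3·(-6) - 0·(-14)) - 4·(0·(-6) - 0·11) + 0·(0·(-14) - 3·11) = 5·(-18) - 4·0 + 0·(-33) = -90.
So p(s) = det(sI - A) = s^3 - 2s^2 - 33s + 90.
Rational-root test: any integer root divides 90. Testing small divisors, s = 3 works: p(3) = 27 + (-18) + (-99) + 90 = 0, so (s - 3) is a factor.
Dividing, p(s) = (s - 3)(s^2 + s - 30).
Factor s^2 + s - 30: two numbers with sum -1 and product -30 are 5 and -6, so s^2 + s - 30 = (s - 5)(s + 6).
Hence p(s) = (s - 5) (s - 3) (s + 6), with roots -6, 3, 5.
At least one eigenvalue has non-negative real part, so the system is not asymptotically stable.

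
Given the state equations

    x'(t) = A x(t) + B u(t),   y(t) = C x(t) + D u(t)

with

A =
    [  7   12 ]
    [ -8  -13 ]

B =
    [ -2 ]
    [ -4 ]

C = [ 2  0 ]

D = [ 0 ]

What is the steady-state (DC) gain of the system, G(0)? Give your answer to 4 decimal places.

-29.6000

G(0) = C(-A)^{-1}B + D = -C A^{-1} B + D.
det A = 5, so A^{-1} = (1/5)·adj(A) = [[-13/5, -12/5], [8/5, 7/5]]
A^{-1} B = [74/5, -44/5]^T
C A^{-1} B = 148/5
G(0) = D - C A^{-1} B = 0 - (148/5) = -148/5 ≈ -29.6000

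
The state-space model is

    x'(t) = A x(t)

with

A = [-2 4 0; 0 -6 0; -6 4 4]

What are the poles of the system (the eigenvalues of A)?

det(sI - A) = s^3 - (tr A)s^2 + (M11 + M22 + M33)s - det A, where Mii is the 2×2 principal minor of A obtained by deleting row i and column i.
tr A = (-2) + (-6) + 4 = -4; M11 = (-6)·4 - 0·4 = -24 - 0 = -24; M22 = (-2)·4 - 0·(-6) = -8 - 0 = -8; M33 = (-2)·(-6) - 4·0 = 12 - 0 = 12; sum of minors = -20.
det A = (-2)·((-6)·4 - 0·4) - 4·(0·4 - 0·(-6)) + 0·(0·4 - (-6)·(-6)) = (-2)·(-24) - 4·0 + 0·(-36) = 48.
So p(s) = det(sI - A) = s^3 + 4s^2 - 20s - 48.
Rational-root test: any integer root divides -48. Testing small divisors, s = -2 works: p(-2) = -8 + 16 + 40 + (-48) = 0, so (s + 2) is a factor.
Dividing, p(s) = (s + 2)(s^2 + 2s - 24).
Factor s^2 + 2s - 24: two numbers with sum -2 and product -24 are 4 and -6, so s^2 + 2s - 24 = (s - 4)(s + 6).
Hence p(s) = (s - 4) (s + 2) (s + 6), with roots -6, -2, 4.
At least one eigenvalue has non-negative real part, so the system is not asymptotically stable.

-6, -2, 4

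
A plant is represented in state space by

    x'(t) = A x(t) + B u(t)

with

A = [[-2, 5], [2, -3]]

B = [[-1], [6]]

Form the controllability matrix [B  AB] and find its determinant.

-172

AB = [[32], [-20]]
Controllability matrix C = [B  AB] = [[-1, 32], [6, -20]]
det(C) = (-1)·(-20) - 32·6 = 20 - 192 = -172
Since det(C) ≠ 0, rank(C) = 2 and the system is completely controllable.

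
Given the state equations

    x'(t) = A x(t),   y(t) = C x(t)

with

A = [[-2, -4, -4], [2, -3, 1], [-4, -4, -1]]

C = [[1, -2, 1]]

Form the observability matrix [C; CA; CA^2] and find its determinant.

-508

CA = [[-10, -2, -7]]
CA^2 = [[44, 74, 45]]
Observability matrix O = [C; CA; CA^2] = [[1, -2, 1], [-10, -2, -7], [44, 74, 45]]
Expanding along the first row, det(O) = 1·((-2)·45 - (-7)·74) - (-2)·((-10)·45 - (-7)·44) + 1·((-10)·74 - (-2)·44) = 1·428 - (-2)·(-142) + 1·(-652) = -508
Since det(O) ≠ 0, rank(O) = 3 and the system is completely observable.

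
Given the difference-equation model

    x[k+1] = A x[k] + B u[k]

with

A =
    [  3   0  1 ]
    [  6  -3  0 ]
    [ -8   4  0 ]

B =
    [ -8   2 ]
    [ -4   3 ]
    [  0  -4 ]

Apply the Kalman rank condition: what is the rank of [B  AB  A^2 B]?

AB = [[-24, 2], [-36, 3], [48, -4]]
A^2B = [[-24, 2], [-36, 3], [48, -4]]
Controllability matrix C = [B  AB  A^2B] = [[-8, 2, -24, 2, -24, 2], [-4, 3, -36, 3, -36, 3], [0, -4, 48, -4, 48, -4]]
The rows r1, r2, r3 of C are linearly dependent: -r1 + 2·r2 + r3 = 0 (check each entry), so rank(C) ≤ 2.
The 2×2 minor from rows 1, 2, columns 1, 2 is (-8)·3 - 2·(-4) = -24 - (-8) = -16 ≠ 0, so rank(C) = 2.
rank(C) = 2 < n = 3, so the pair (A, B) is not completely controllable.

2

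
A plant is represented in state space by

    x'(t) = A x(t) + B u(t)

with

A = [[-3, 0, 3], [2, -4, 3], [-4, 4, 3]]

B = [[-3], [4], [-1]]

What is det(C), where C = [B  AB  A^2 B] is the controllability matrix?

14679

AB = [[6], [-25], [25]]
A^2B = [[57], [187], [-49]]
Controllability matrix C = [B  AB  A^2B] = [[-3, 6, 57], [4, -25, 187], [-1, 25, -49]]
Expanding along the first row, det(C) = (-3)·((-25)·(-49) - 187·25) - 6·(4·(-49) - 187·(-1)) + 57·(4·25 - (-25)·(-1)) = (-3)·(-3450) - 6·(-9) + 57·75 = 14679
Since det(C) ≠ 0, rank(C) = 3 and the system is completely controllable.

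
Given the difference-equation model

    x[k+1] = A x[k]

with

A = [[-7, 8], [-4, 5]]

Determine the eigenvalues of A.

-3, 1

det(zI - A) = z^2 - (tr A)z + det A, with tr A = (-7) + 5 = -2 and det A = (-7)·5 - 8·(-4) = -35 - (-32) = -3.
So p(z) = det(zI - A) = z^2 + 2z - 3.
Factor z^2 + 2z - 3: two numbers with sum -2 and product -3 are 1 and -3, so z^2 + 2z - 3 = (z - 1)(z + 3).
Hence p(z) = (z - 1) (z + 3), with roots -3, 1.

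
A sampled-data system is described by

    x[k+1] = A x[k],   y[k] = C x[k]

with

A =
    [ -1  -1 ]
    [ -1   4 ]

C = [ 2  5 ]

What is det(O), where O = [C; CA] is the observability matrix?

71

CA = [[-7, 18]]
Observability matrix O = [C; CA] = [[2, 5], [-7, 18]]
det(O) = 2·18 - 5·(-7) = 36 - (-35) = 71
Since det(O) ≠ 0, rank(O) = 2 and the system is completely observable.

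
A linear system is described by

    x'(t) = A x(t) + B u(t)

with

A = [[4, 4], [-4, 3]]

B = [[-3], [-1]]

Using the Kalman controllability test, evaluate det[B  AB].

AB = [[-16], [9]]
Controllability matrix C = [B  AB] = [[-3, -16], [-1, 9]]
det(C) = (-3)·9 - (-16)·(-1) = -27 - 16 = -43
Since det(C) ≠ 0, rank(C) = 2 and the system is completely controllable.

-43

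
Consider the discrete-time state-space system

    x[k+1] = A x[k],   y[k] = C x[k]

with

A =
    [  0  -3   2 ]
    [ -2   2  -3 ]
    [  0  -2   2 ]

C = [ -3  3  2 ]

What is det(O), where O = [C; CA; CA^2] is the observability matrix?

CA = [[-6, 11, -11]]
CA^2 = [[-22, 62, -67]]
Observability matrix O = [C; CA; CA^2] = [[-3, 3, 2], [-6, 11, -11], [-22, 62, -67]]
Expanding along the first row, det(O) = (-3)·(11·(-67) - (-11)·62) - 3·((-6)·(-67) - (-11)·(-22)) + 2·((-6)·62 - 11·(-22)) = (-3)·(-55) - 3·160 + 2·(-130) = -575
Since det(O) ≠ 0, rank(O) = 3 and the system is completely observable.

-575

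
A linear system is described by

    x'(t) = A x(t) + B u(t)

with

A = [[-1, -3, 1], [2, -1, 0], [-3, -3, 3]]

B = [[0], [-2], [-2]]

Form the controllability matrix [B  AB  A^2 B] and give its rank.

3

AB = [[4], [2], [0]]
A^2B = [[-10], [6], [-18]]
Controllability matrix C = [B  AB  A^2B] = [[0, 4, -10], [-2, 2, 6], [-2, 0, -18]]
det(C) = 0·(2·(-18) - 6·0) - 4·((-2)·(-18) - 6·(-2)) + (-10)·((-2)·0 - 2·(-2)) = 0·(-36) - 4·48 + (-10)·4 = -232 ≠ 0, so rank(C) = 3.
rank(C) = 3 = n, so the pair (A, B) is completely controllable.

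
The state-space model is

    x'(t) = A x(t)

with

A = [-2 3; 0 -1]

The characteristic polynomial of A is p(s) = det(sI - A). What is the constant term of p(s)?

2

For a 2×2 matrix, det(sI - A) = s^2 - (tr A)s + det A.
tr A = -3, det A = 2.
So p(s) = s^2 + 3s + 2.
The constant term is 2.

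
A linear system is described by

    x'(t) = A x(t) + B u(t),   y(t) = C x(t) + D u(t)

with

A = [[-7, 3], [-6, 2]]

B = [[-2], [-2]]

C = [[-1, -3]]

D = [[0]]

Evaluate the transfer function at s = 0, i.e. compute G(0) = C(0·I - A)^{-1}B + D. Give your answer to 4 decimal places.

G(0) = C(-A)^{-1}B + D = -C A^{-1} B + D.
det A = 4, so A^{-1} = (1/4)·adj(A) = [[1/2, -3/4], [3/2, -7/4]]
A^{-1} B = [1/2, 1/2]^T
C A^{-1} B = -2
G(0) = D - C A^{-1} B = 0 - (-2) = 2

2.0000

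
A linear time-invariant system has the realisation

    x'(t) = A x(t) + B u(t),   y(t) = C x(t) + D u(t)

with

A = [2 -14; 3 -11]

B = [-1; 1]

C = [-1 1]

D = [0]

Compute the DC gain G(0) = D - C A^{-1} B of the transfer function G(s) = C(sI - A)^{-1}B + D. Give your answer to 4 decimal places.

1.0000

G(0) = C(-A)^{-1}B + D = -C A^{-1} B + D.
det A = 20, so A^{-1} = (1/20)·adj(A) = [[-11/20, 7/10], [-3/20, 1/10]]
A^{-1} B = [5/4, 1/4]^T
C A^{-1} B = -1
G(0) = D - C A^{-1} B = 0 - (-1) = 1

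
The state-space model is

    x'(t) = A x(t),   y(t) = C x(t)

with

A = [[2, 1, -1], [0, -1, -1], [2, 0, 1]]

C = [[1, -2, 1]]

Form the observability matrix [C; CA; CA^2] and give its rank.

3

CA = [[4, 3, 2]]
CA^2 = [[12, 1, -5]]
Observability matrix O = [C; CA; CA^2] = [[1, -2, 1], [4, 3, 2], [12, 1, -5]]
det(O) = 1·(3·(-5) - 2·1) - (-2)·(4·(-5) - 2·12) + 1·(4·1 - 3·12) = 1·(-17) - (-2)·(-44) + 1·(-32) = -137 ≠ 0, so rank(O) = 3.
rank(O) = 3 = n, so the pair (A, C) is completely observable.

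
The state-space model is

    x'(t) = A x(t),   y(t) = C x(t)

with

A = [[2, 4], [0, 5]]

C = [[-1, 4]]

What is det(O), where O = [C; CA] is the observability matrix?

-8

CA = [[-2, 16]]
Observability matrix O = [C; CA] = [[-1, 4], [-2, 16]]
det(O) = (-1)·16 - 4·(-2) = -16 - (-8) = -8
Since det(O) ≠ 0, rank(O) = 2 and the system is completely observable.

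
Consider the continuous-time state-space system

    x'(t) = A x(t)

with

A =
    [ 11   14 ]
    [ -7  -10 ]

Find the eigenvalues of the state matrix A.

det(sI - A) = s^2 - (tr A)s + det A, with tr A = 11 + (-10) = 1 and det A = 11·(-10) - 14·(-7) = -110 - (-98) = -12.
So p(s) = det(sI - A) = s^2 - s - 12.
Factor s^2 - s - 12: two numbers with sum 1 and product -12 are 4 and -3, so s^2 - s - 12 = (s - 4)(s + 3).
Hence p(s) = (s - 4) (s + 3), with roots -3, 4.
At least one eigenvalue has non-negative real part, so the system is not asymptotically stable.

-3, 4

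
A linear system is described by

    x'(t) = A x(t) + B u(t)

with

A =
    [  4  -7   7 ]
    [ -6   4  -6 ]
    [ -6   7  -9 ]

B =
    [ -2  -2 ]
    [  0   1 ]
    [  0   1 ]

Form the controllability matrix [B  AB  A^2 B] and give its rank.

AB = [[-8, -8], [12, 10], [12, 10]]
A^2B = [[-32, -32], [24, 28], [24, 28]]
Controllability matrix C = [B  AB  A^2B] = [[-2, -2, -8, -8, -32, -32], [0, 1, 12, 10, 24, 28], [0, 1, 12, 10, 24, 28]]
The rows r1, r2, r3 of C are linearly dependent: -r2 + r3 = 0 (check each entry), so rank(C) ≤ 2.
The 2×2 minor from rows 1, 2, columns 1, 2 is (-2)·1 - (-2)·0 = -2 - 0 = -2 ≠ 0, so rank(C) = 2.
rank(C) = 2 < n = 3, so the pair (A, B) is not completely controllable.

2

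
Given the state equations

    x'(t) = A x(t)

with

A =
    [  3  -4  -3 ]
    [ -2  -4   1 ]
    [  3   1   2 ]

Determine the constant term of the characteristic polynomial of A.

85

Expand det(sI - A) for the 3×3 matrix.
p(s) = s^3 - s^2 - 14s + 85.
(Check: constant term = det(-A) = (-1)^3 det A = 85; coefficient of s^2 = -tr A = -1.)
The constant term is 85.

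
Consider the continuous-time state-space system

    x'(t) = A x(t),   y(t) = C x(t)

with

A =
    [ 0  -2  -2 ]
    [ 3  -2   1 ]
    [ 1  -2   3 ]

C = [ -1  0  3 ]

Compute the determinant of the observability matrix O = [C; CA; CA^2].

CA = [[3, -4, 11]]
CA^2 = [[-1, -20, 23]]
Observability matrix O = [C; CA; CA^2] = [[-1, 0, 3], [3, -4, 11], [-1, -20, 23]]
Expanding along the first row, det(O) = (-1)·((-4)·23 - 11·(-20)) - 0·(3·23 - 11·(-1)) + 3·(3·(-20) - (-4)·(-1)) = (-1)·128 - 0·80 + 3·(-64) = -320
Since det(O) ≠ 0, rank(O) = 3 and the system is completely observable.

-320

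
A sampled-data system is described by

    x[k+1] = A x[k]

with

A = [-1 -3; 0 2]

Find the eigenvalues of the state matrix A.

det(zI - A) = z^2 - (tr A)z + det A, with tr A = (-1) + 2 = 1 and det A = (-1)·2 - (-3)·0 = -2 - 0 = -2.
So p(z) = det(zI - A) = z^2 - z - 2.
Factor z^2 - z - 2: two numbers with sum 1 and product -2 are 2 and -1, so z^2 - z - 2 = (z - 2)(z + 1).
Hence p(z) = (z - 2) (z + 1), with roots -1, 2.

-1, 2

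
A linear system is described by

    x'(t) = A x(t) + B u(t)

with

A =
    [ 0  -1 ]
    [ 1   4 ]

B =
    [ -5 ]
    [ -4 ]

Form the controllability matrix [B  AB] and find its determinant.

121

AB = [[4], [-21]]
Controllability matrix C = [B  AB] = [[-5, 4], [-4, -21]]
det(C) = (-5)·(-21) - 4·(-4) = 105 - (-16) = 121
Since det(C) ≠ 0, rank(C) = 2 and the system is completely controllable.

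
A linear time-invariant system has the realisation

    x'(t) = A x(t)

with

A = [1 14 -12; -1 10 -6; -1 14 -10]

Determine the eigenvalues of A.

-4, 2, 3

det(sI - A) = s^3 - (tr A)s^2 + (M11 + M22 + M33)s - det A, where Mii is the 2×2 principal minor of A obtained by deleting row i and column i.
tr A = 1 + 10 + (-10) = 1; M11 = 10·(-10) - (-6)·14 = -100 - (-84) = -16; M22 = 1·(-10) - (-12)·(-1) = -10 - 12 = -22; M33 = 1·10 - 14·(-1) = 10 - (-14) = 24; sum of minors = -14.
det A = 1·(10·(-10) - (-6)·14) - 14·((-1)·(-10) - (-6)·(-1)) + (-12)·((-1)·14 - 10·(-1)) = 1·(-16) - 14·4 + (-12)·(-4) = -24.
So p(s) = det(sI - A) = s^3 - s^2 - 14s + 24.
Rational-root test: any integer root divides 24. Testing small divisors, s = 2 works: p(2) = 8 + (-4) + (-28) + 24 = 0, so (s - 2) is a factor.
Dividing, p(s) = (s - 2)(s^2 + s - 12).
Factor s^2 + s - 12: two numbers with sum -1 and product -12 are 3 and -4, so s^2 + s - 12 = (s - 3)(s + 4).
Hence p(s) = (s - 3) (s - 2) (s + 4), with roots -4, 2, 3.
At least one eigenvalue has non-negative real part, so the system is not asymptotically stable.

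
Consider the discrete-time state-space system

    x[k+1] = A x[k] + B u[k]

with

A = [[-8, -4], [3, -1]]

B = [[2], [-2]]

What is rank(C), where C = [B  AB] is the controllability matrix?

1

AB = [[-8], [8]]
Controllability matrix C = [B  AB] = [[2, -8], [-2, 8]]
Every column of C is a scalar multiple of column 1 = [2, -2] (multipliers 1, -4), so the columns span a one-dimensional space.
C ≠ 0, hence rank(C) = 1.
rank(C) = 1 < n = 2, so the pair (A, B) is not completely controllable.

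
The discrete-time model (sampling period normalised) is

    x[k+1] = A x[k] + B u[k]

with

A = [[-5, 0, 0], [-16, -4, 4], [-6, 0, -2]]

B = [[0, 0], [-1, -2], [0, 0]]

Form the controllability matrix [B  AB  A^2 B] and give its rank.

AB = [[0, 0], [4, 8], [0, 0]]
A^2B = [[0, 0], [-16, -32], [0, 0]]
Controllability matrix C = [B  AB  A^2B] = [[0, 0, 0, 0, 0, 0], [-1, -2, 4, 8, -16, -32], [0, 0, 0, 0, 0, 0]]
Every column of C is a scalar multiple of column 1 = [0, -1, 0] (multipliers 1, 2, -4, -8, 16, 32), so the columns span a one-dimensional space.
C ≠ 0, hence rank(C) = 1.
rank(C) = 1 < n = 3, so the pair (A, B) is not completely controllable.

1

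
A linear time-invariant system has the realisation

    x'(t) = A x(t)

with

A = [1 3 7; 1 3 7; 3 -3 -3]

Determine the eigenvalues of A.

-3, 0, 4

det(sI - A) = s^3 - (tr A)s^2 + (M11 + M22 + M33)s - det A, where Mii is the 2×2 principal minor of A obtained by deleting row i and column i.
tr A = 1 + 3 + (-3) = 1; M11 = 3·(-3) - 7·(-3) = -9 - (-21) = 12; M22 = 1·(-3) - 7·3 = -3 - 21 = -24; M33 = 1·3 - 3·1 = 3 - 3 = 0; sum of minors = -12.
det A = 1·(3·(-3) - 7·(-3)) - 3·(1·(-3) - 7·3) + 7·(1·(-3) - 3·3) = 1·12 - 3·(-24) + 7·(-12) = 0.
So p(s) = det(sI - A) = s^3 - s^2 - 12s.
The constant term is 0, so p(s) = s(s^2 - s - 12).
Factor s^2 - s - 12: two numbers with sum 1 and product -12 are 4 and -3, so s^2 - s - 12 = (s - 4)(s + 3).
Hence p(s) = s (s - 4) (s + 3), with roots -3, 0, 4.
At least one eigenvalue has non-negative real part, so the system is not asymptotically stable.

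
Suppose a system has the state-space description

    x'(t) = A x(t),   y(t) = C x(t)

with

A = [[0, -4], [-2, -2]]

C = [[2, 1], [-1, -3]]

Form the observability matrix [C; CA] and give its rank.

2

CA = [[-2, -10], [6, 10]]
Observability matrix O = [C; CA] = [[2, 1], [-1, -3], [-2, -10], [6, 10]]
Take the 2×2 submatrix of O formed by rows 1, 2: [[2, 1], [-1, -3]]. Its determinant is 2·(-3) - 1·(-1) = -6 - (-1) = -5 ≠ 0.
So rank(O) ≥ 2; since O has 2 columns, rank(O) = 2.
rank(O) = 2 = n, so the pair (A, C) is completely observable.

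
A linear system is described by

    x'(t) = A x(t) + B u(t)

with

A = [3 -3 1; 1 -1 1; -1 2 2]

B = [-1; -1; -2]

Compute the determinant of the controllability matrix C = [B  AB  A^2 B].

AB = [[-2], [-2], [-5]]
A^2B = [[-5], [-5], [-12]]
Controllability matrix C = [B  AB  A^2B] = [[-1, -2, -5], [-1, -2, -5], [-2, -5, -12]]
Expanding along the first row, det(C) = (-1)·((-2)·(-12) - (-5)·(-5)) - (-2)·((-1)·(-12) - (-5)·(-2)) + (-5)·((-1)·(-5) - (-2)·(-2)) = (-1)·(-1) - (-2)·2 + (-5)·1 = 0
Since det(C) = 0, rank(C) < 3 and the system is not completely controllable.

0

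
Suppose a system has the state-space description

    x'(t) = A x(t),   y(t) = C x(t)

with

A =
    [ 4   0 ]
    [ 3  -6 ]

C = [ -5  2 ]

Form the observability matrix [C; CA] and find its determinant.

CA = [[-14, -12]]
Observability matrix O = [C; CA] = [[-5, 2], [-14, -12]]
det(O) = (-5)·(-12) - 2·(-14) = 60 - (-28) = 88
Since det(O) ≠ 0, rank(O) = 2 and the system is completely observable.

88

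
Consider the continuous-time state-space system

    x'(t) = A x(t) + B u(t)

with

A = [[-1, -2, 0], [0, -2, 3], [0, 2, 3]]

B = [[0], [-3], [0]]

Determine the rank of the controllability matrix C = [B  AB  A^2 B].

AB = [[6], [6], [-6]]
A^2B = [[-18], [-30], [-6]]
Controllability matrix C = [B  AB  A^2B] = [[0, 6, -18], [-3, 6, -30], [0, -6, -6]]
det(C) = 0·(6·(-6) - (-30)·(-6)) - 6·((-3)·(-6) - (-30)·0) + (-18)·((-3)·(-6) - 6·0) = 0·(-216) - 6·18 + (-18)·18 = -432 ≠ 0, so rank(C) = 3.
rank(C) = 3 = n, so the pair (A, B) is completely controllable.

3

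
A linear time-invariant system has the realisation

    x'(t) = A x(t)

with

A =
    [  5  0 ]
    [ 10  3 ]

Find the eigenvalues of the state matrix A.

3, 5

det(sI - A) = s^2 - (tr A)s + det A, with tr A = 5 + 3 = 8 and det A = 5·3 - 0·10 = 15 - 0 = 15.
So p(s) = det(sI - A) = s^2 - 8s + 15.
Factor s^2 - 8s + 15: two numbers with sum 8 and product 15 are 5 and 3, so s^2 - 8s + 15 = (s - 5)(s - 3).
Hence p(s) = (s - 5) (s - 3), with roots 3, 5.
At least one eigenvalue has non-negative real part, so the system is not asymptotically stable.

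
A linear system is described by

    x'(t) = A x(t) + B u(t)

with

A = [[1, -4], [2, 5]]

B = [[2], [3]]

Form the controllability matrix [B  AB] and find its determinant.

68

AB = [[-10], [19]]
Controllability matrix C = [B  AB] = [[2, -10], [3, 19]]
det(C) = 2·19 - (-10)·3 = 38 - (-30) = 68
Since det(C) ≠ 0, rank(C) = 2 and the system is completely controllable.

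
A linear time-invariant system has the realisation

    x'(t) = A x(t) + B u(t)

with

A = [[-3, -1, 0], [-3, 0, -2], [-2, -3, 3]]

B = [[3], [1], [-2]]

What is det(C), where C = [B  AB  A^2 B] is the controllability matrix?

AB = [[-10], [-5], [-15]]
A^2B = [[35], [60], [-10]]
Controllability matrix C = [B  AB  A^2B] = [[3, -10, 35], [1, -5, 60], [-2, -15, -10]]
Expanding along the first row, det(C) = 3·((-5)·(-10) - 60·(-15)) - (-10)·(1·(-10) - 60·(-2)) + 35·(1·(-15) - (-5)·(-2)) = 3·950 - (-10)·110 + 35·(-25) = 3075
Since det(C) ≠ 0, rank(C) = 3 and the system is completely controllable.

3075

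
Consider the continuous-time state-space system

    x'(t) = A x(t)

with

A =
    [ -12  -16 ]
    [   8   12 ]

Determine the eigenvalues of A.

det(sI - A) = s^2 - (tr A)s + det A, with tr A = (-12) + 12 = 0 and det A = (-12)·12 - (-16)·8 = -144 - (-128) = -16.
So p(s) = det(sI - A) = s^2 - 16.
Factor s^2 - 16: two numbers with sum 0 and product -16 are 4 and -4, so s^2 - 16 = (s - 4)(s + 4).
Hence p(s) = (s - 4) (s + 4), with roots -4, 4.
At least one eigenvalue has non-negative real part, so the system is not asymptotically stable.

-4, 4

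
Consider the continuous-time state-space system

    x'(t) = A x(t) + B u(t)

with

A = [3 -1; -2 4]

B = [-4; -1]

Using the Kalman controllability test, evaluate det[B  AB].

-27

AB = [[-11], [4]]
Controllability matrix C = [B  AB] = [[-4, -11], [-1, 4]]
det(C) = (-4)·4 - (-11)·(-1) = -16 - 11 = -27
Since det(C) ≠ 0, rank(C) = 2 and the system is completely controllable.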